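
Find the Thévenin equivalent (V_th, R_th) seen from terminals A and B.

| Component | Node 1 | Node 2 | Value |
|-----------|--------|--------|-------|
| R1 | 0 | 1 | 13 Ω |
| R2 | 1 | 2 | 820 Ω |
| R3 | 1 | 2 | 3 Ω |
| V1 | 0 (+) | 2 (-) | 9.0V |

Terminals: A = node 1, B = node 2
Step 1 — V_th is the open-circuit voltage V_A - V_B (nothing connected across the terminals).
Nodal analysis, taking node 2 as the 0 V reference.
Source V1 fixes V_0 = 9 V.
KCL at each unknown node (sum of currents leaving = 0; resistances in Ω):
  Node 1: (V_1 - 9)/13 + (V_1 - 0)/820 + (V_1 - 0)/3 = 0
Collecting terms: 0.4115 × V_1 = 0.6923  =>  V_1 = 1.682 V
V_th = V_1 - V_2 = 1.682 - 0 = 1.682 V
Step 2 — R_th: zero the source — replace V1 by a short circuit (node 2 merges into node 0) — and find the resistance seen between A (node 1) and B (node 0).
Reduce the network between node 1 (A) and node 0 (B) by series/parallel combination:
  Rp1 = R1 ‖ R2 ‖ R3 (parallel, all between nodes 0 and 1) = 1/(1/13 + 1/820 + 1/3) = 2.43 Ω
R_th = 2.43 Ω

Final answer: V_th = 1.682 V, R_th = 2.43 Ω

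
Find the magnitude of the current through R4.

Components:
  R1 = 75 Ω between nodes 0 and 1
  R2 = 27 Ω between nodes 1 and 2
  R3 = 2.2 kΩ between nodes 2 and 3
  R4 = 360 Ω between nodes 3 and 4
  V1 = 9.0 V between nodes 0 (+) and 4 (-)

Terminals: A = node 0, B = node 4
Nodal analysis, taking node 4 as the 0 V reference.
Source V1 fixes V_0 = 9 V.
KCL at each unknown node (sum of currents leaving = 0; resistances in Ω):
  Node 1: (V_1 - 9)/75 + (V_1 - V_2)/27 = 0
  Node 2: (V_2 - V_1)/27 + (V_2 - V_3)/2200 = 0
  Node 3: (V_3 - V_2)/2200 + (V_3 - 0)/360 = 0
Collecting terms (coefficients in siemens):
  0.05037·V_1 - 0.03704·V_2 = 0.12
  0.03749·V_2 - 0.03704·V_1 - 0.0004545·V_3 = 0
  0.003232·V_3 - 0.0004545·V_2 = 0
Solving these 3 simultaneous equations (Gaussian elimination) gives:
  V_1 = 8.746 V, V_2 = 8.655 V, V_3 = 1.217 V
I_R4 = (V_3 - V_4)/R4 = (1.217 - 0)/360 = 0.003381 A
|I_R4| = 0.003381 A

Final answer: |I_R4| = 0.003381 A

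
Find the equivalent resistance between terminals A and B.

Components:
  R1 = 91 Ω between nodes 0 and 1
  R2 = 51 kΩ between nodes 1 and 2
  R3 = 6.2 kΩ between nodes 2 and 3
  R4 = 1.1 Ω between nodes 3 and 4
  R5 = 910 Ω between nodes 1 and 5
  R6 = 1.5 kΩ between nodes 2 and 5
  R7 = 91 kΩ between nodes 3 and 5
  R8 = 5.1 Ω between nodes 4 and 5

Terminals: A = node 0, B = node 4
The network is not a plain series/parallel combination. Inject a 1 A test current into terminal A (node 0) and return it from terminal B (node 4); then R_eq = V_A / (1 A).
Nodal analysis, taking node 4 as the 0 V reference.
Current source I_test pushes 1 A into node 0 and draws it out of node 4.
KCL at each unknown node (sum of currents leaving = 0; resistances in Ω):
  Node 0: (V_0 - V_1)/91 - 1 = 0
  Node 1: (V_1 - V_0)/91 + (V_1 - V_2)/51000 + (V_1 - V_5)/910 = 0
  Node 2: (V_2 - V_1)/51000 + (V_2 - V_3)/6200 + (V_2 - V_5)/1500 = 0
  Node 3: (V_3 - V_2)/6200 + (V_3 - 0)/1.1 + (V_3 - V_5)/91000 = 0
  Node 5: (V_5 - V_1)/910 + (V_5 - V_2)/1500 + (V_5 - V_3)/91000 + (V_5 - 0)/5.1 = 0
Collecting terms (coefficients in siemens):
  0.01099·V_0 - 0.01099·V_1 = 1
  0.01211·V_1 - 0.01099·V_0 - 0.00001961·V_2 - 0.001099·V_5 = 0
  0.0008476·V_2 - 0.00001961·V_1 - 0.0001613·V_3 - 0.0006667·V_5 = 0
  0.9093·V_3 - 0.0001613·V_2 - 0.00001099·V_5 = 0
  0.1979·V_5 - 0.001099·V_1 - 0.0006667·V_2 - 0.00001099·V_3 = 0
Solving these 5 simultaneous equations (Gaussian elimination) gives:
  V_0 = 990.5 V, V_1 = 899.5 V, V_2 = 24.8 V, V_3 = 0.004461 V
  V_5 = 5.079 V
R_eq = V_0 / 1 A = 990.5 Ω

Final answer: 990.5 Ω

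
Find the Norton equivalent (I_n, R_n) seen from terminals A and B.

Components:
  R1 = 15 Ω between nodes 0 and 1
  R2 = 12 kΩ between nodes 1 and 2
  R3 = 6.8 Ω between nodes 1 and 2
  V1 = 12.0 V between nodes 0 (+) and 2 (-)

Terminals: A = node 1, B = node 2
Find the Thévenin equivalent first; then I_n = V_th/R_th and R_n = R_th.
Step 1 — V_th is the open-circuit voltage V_A - V_B (nothing connected across the terminals).
Nodal analysis, taking node 2 as the 0 V reference.
Source V1 fixes V_0 = 12 V.
KCL at each unknown node (sum of currents leaving = 0; resistances in Ω):
  Node 1: (V_1 - 12)/15 + (V_1 - 0)/12000 + (V_1 - 0)/6.8 = 0
Collecting terms: 0.2138 × V_1 = 0.8  =>  V_1 = 3.742 V
V_th = V_1 - V_2 = 3.742 - 0 = 3.742 V
Step 2 — R_th: zero the source — replace V1 by a short circuit (node 2 merges into node 0) — and find the resistance seen between A (node 1) and B (node 0).
Reduce the network between node 1 (A) and node 0 (B) by series/parallel combination:
  Rp1 = R1 ‖ R2 ‖ R3 (parallel, all between nodes 0 and 1) = 1/(1/15 + 1/12000 + 1/6.8) = 4.677 Ω
R_th = 4.677 Ω
I_n = V_th/R_th = 3.742/4.677 = 0.8 A, and R_n = R_th = 4.677 Ω

Final answer: I_n = 0.8 A, R_n = 4.677 Ω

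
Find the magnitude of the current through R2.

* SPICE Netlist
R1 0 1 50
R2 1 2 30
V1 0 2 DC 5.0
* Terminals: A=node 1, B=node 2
Nodal analysis, taking node 2 as the 0 V reference.
Source V1 fixes V_0 = 5 V.
KCL at each unknown node (sum of currents leaving = 0; resistances in Ω):
  Node 1: (V_1 - 5)/50 + (V_1 - 0)/30 = 0
Collecting terms: 0.05333 × V_1 = 0.1  =>  V_1 = 1.875 V
I_R2 = (V_1 - V_2)/R2 = (1.875 - 0)/30 = 0.0625 A
|I_R2| = 0.0625 A

Final answer: |I_R2| = 0.0625 A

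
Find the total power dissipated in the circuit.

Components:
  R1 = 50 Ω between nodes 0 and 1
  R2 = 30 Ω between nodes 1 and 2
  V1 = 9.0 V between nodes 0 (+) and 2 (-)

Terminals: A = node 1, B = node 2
Nodal analysis, taking node 2 as the 0 V reference.
Source V1 fixes V_0 = 9 V.
KCL at each unknown node (sum of currents leaving = 0; resistances in Ω):
  Node 1: (V_1 - 9)/50 + (V_1 - 0)/30 = 0
Collecting terms: 0.05333 × V_1 = 0.18  =>  V_1 = 3.375 V
Power in each resistor, P = (ΔV)²/R:
  P_R1 = (9 - 3.375)²/50 = 0.6328 W
  P_R2 = (3.375 - 0)²/30 = 0.3797 W
P_total = P_R1 + P_R2 = 1.012 W

Final answer: 1.012 W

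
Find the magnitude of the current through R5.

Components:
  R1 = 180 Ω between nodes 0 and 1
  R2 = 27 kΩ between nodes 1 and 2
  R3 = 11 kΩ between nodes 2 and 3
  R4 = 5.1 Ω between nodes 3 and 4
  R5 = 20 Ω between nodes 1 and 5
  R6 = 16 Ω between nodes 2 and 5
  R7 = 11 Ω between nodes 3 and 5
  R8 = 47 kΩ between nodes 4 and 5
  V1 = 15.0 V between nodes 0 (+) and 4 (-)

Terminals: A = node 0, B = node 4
Nodal analysis, taking node 4 as the 0 V reference.
Source V1 fixes V_0 = 15 V.
KCL at each unknown node (sum of currents leaving = 0; resistances in Ω):
  Node 1: (V_1 - 15)/180 + (V_1 - V_2)/27000 + (V_1 - V_5)/20 = 0
  Node 2: (V_2 - V_1)/27000 + (V_2 - V_3)/11000 + (V_2 - V_5)/16 = 0
  Node 3: (V_3 - V_2)/11000 + (V_3 - 0)/5.1 + (V_3 - V_5)/11 = 0
  Node 5: (V_5 - V_1)/20 + (V_5 - V_2)/16 + (V_5 - V_3)/11 + (V_5 - 0)/47000 = 0
Collecting terms (coefficients in siemens):
  0.05559·V_1 - 0.00003704·V_2 - 0.05·V_5 = 0.08333
  0.06263·V_2 - 0.00003704·V_1 - 0.00009091·V_3 - 0.0625·V_5 = 0
  0.2871·V_3 - 0.00009091·V_2 - 0.09091·V_5 = 0
  0.2034·V_5 - 0.05·V_1 - 0.0625·V_2 - 0.09091·V_3 = 0
Solving these 4 simultaneous equations (Gaussian elimination) gives:
  V_1 = 2.504 V, V_2 = 1.116 V, V_3 = 0.3539 V, V_5 = 1.117 V
I_R5 = (V_1 - V_5)/R5 = (2.504 - 1.117)/20 = 0.06937 A
|I_R5| = 0.06937 A

Final answer: |I_R5| = 0.06937 A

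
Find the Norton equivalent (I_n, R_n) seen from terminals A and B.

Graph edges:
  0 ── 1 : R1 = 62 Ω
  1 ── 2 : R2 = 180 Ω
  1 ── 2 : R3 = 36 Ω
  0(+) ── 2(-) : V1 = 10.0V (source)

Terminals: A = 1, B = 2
Find the Thévenin equivalent first; then I_n = V_th/R_th and R_n = R_th.
Step 1 — V_th is the open-circuit voltage V_A - V_B (nothing connected across the terminals).
Nodal analysis, taking node 2 as the 0 V reference.
Source V1 fixes V_0 = 10 V.
KCL at each unknown node (sum of currents leaving = 0; resistances in Ω):
  Node 1: (V_1 - 10)/62 + (V_1 - 0)/180 + (V_1 - 0)/36 = 0
Collecting terms: 0.04946 × V_1 = 0.1613  =>  V_1 = 3.261 V
V_th = V_1 - V_2 = 3.261 - 0 = 3.261 V
Step 2 — R_th: zero the source — replace V1 by a short circuit (node 2 merges into node 0) — and find the resistance seen between A (node 1) and B (node 0).
Reduce the network between node 1 (A) and node 0 (B) by series/parallel combination:
  Rp1 = R1 ‖ R2 ‖ R3 (parallel, all between nodes 0 and 1) = 1/(1/62 + 1/180 + 1/36) = 20.22 Ω
R_th = 20.22 Ω
I_n = V_th/R_th = 3.261/20.22 = 0.1613 A, and R_n = R_th = 20.22 Ω

Final answer: I_n = 0.1613 A, R_n = 20.22 Ω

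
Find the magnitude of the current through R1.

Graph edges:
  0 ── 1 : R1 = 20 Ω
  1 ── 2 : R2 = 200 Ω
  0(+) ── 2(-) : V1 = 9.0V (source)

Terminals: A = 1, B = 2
Nodal analysis, taking node 2 as the 0 V reference.
Source V1 fixes V_0 = 9 V.
KCL at each unknown node (sum of currents leaving = 0; resistances in Ω):
  Node 1: (V_1 - 9)/20 + (V_1 - 0)/200 = 0
Collecting terms: 0.055 × V_1 = 0.45  =>  V_1 = 8.182 V
I_R1 = (V_0 - V_1)/R1 = (9 - 8.182)/20 = 0.04091 A
|I_R1| = 0.04091 A

Final answer: |I_R1| = 0.04091 A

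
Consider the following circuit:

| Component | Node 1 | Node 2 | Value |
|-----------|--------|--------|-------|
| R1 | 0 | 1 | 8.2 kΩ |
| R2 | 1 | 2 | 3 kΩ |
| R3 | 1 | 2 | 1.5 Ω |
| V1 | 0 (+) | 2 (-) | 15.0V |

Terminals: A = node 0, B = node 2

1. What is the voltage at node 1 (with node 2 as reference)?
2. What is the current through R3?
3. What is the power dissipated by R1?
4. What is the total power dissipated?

Nodal analysis, taking node 2 as the 0 V reference.
Source V1 fixes V_0 = 15 V.
KCL at each unknown node (sum of currents leaving = 0; resistances in Ω):
  Node 1: (V_1 - 15)/8200 + (V_1 - 0)/3000 + (V_1 - 0)/1.5 = 0
Collecting terms: 0.6671 × V_1 = 0.001829  =>  V_1 = 0.002742 V
Part 1:
  Read off the nodal solution: V_1 = 0.002742 V
Part 2:
  I_R3 = (V_1 - V_2)/R3 = (0.002742 - 0)/1.5 = 0.001828 A
  Magnitude: I_R3 = 0.001828 A
Part 3:
  I_R1 = (V_0 - V_1)/R1 = (15 - 0.002742)/8200 = 0.001829 A
  P_R1 = I_R1² × R1 = (0.001829)² × 8200 = 0.02743 W
Part 4:
  Power in each resistor, P = (ΔV)²/R:
    P_R1 = (15 - 0.002742)²/8200 = 0.02743 W
    P_R2 = (0.002742 - 0)²/3000 = 0.000000002506 W
    P_R3 = (0.002742 - 0)²/1.5 = 0.000005012 W
  P_total = P_R1 + P_R2 + P_R3 = 0.02743 W

Final answers:
1. V_1 = 0.002742 V
2. I_R3 = 0.001828 A
3. P_R1 = 0.02743 W
4. P_total = 0.02743 W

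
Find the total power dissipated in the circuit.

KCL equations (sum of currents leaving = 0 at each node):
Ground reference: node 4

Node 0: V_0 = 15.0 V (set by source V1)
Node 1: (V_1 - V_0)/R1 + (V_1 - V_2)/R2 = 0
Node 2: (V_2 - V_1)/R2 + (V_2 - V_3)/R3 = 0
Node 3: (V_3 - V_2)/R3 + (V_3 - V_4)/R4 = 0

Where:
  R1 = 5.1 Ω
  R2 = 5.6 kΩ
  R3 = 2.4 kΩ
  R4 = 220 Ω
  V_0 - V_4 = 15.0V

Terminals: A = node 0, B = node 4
Nodal analysis, taking node 4 as the 0 V reference.
Source V1 fixes V_0 = 15 V.
KCL at each unknown node (sum of currents leaving = 0; resistances in Ω):
  Node 1: (V_1 - 15)/5.1 + (V_1 - V_2)/5600 = 0
  Node 2: (V_2 - V_1)/5600 + (V_2 - V_3)/2400 = 0
  Node 3: (V_3 - V_2)/2400 + (V_3 - 0)/220 = 0
Collecting terms (coefficients in siemens):
  0.1963·V_1 - 0.0001786·V_2 = 2.941
  0.0005952·V_2 - 0.0001786·V_1 - 0.0004167·V_3 = 0
  0.004962·V_3 - 0.0004167·V_2 = 0
Solving these 3 simultaneous equations (Gaussian elimination) gives:
  V_1 = 14.99 V, V_2 = 4.778 V, V_3 = 0.4012 V
Power in each resistor, P = (ΔV)²/R:
  P_R1 = (15 - 14.99)²/5.1 = 0.00001696 W
  P_R2 = (14.99 - 4.778)²/5600 = 0.01862 W
  P_R3 = (4.778 - 0.4012)²/2400 = 0.007982 W
  P_R4 = (0.4012 - 0)²/220 = 0.0007317 W
P_total = P_R1 + P_R2 + P_R3 + P_R4 = 0.02736 W

Final answer: 0.02736 W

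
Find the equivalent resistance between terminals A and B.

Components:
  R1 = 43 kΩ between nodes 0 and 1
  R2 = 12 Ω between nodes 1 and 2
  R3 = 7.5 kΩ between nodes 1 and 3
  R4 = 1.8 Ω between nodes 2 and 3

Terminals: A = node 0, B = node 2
Reduce the network between node 0 (A) and node 2 (B) by series/parallel combination:
  Rs1 = R3 + R4 (series, joined only at node 3) = 7500 + 1.8 = 7502 Ω
  Rp1 = R2 ‖ Rs1 (parallel, both between nodes 1 and 2) = 1/(1/12 + 1/7502) = 11.98 Ω
  Rs2 = R1 + Rp1 (series, joined only at node 1) = 43000 + 11.98 = 43010 Ω
R_eq = 43.01 kΩ

Final answer: 43.01 kΩ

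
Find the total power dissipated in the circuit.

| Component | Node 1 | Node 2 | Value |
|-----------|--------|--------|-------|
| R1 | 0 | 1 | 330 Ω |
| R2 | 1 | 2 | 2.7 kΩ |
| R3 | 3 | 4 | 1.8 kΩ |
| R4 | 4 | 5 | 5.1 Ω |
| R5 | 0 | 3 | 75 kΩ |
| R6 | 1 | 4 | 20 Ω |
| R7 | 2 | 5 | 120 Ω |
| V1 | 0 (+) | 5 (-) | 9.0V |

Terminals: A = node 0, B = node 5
Nodal analysis, taking node 5 as the 0 V reference.
Source V1 fixes V_0 = 9 V.
KCL at each unknown node (sum of currents leaving = 0; resistances in Ω):
  Node 1: (V_1 - 9)/330 + (V_1 - V_2)/2700 + (V_1 - V_4)/20 = 0
  Node 2: (V_2 - V_1)/2700 + (V_2 - 0)/120 = 0
  Node 3: (V_3 - V_4)/1800 + (V_3 - 9)/75000 = 0
  Node 4: (V_4 - V_3)/1800 + (V_4 - 0)/5.1 + (V_4 - V_1)/20 = 0
Collecting terms (coefficients in siemens):
  0.0534·V_1 - 0.0003704·V_2 - 0.05·V_4 = 0.02727
  0.008704·V_2 - 0.0003704·V_1 = 0
  0.0005689·V_3 - 0.0005556·V_4 = 0.00012
  0.2466·V_4 - 0.05·V_1 - 0.0005556·V_3 = 0
Solving these 4 simultaneous equations (Gaussian elimination) gives:
  V_1 = 0.6315 V, V_2 = 0.02687 V, V_3 = 0.3367 V, V_4 = 0.1288 V
Power in each resistor, P = (ΔV)²/R:
  P_R1 = (9 - 0.6315)²/330 = 0.2122 W
  P_R2 = (0.6315 - 0.02687)²/2700 = 0.0001354 W
  P_R3 = (0.3367 - 0.1288)²/1800 = 0.00002402 W
  P_R4 = (0.1288 - 0)²/5.1 = 0.003252 W
  P_R5 = (9 - 0.3367)²/75000 = 0.001001 W
  P_R6 = (0.6315 - 0.1288)²/20 = 0.01264 W
  P_R7 = (0.02687 - 0)²/120 = 0.000006017 W
P_total = P_R1 + P_R2 + P_R3 + P_R4 + P_R5 + P_R6 + P_R7 = 0.2293 W

Final answer: 0.2293 W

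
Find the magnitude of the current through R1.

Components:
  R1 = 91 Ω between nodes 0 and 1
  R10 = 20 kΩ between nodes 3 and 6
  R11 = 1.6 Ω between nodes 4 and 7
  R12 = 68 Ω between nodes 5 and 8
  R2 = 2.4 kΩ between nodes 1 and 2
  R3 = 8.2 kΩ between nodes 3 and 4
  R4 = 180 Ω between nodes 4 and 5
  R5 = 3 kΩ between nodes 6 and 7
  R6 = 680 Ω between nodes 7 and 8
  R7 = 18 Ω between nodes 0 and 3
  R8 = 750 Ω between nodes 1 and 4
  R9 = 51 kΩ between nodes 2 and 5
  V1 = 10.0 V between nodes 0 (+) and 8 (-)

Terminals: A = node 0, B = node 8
Nodal analysis, taking node 8 as the 0 V reference.
Source V1 fixes V_0 = 10 V.
KCL at each unknown node (sum of currents leaving = 0; resistances in Ω):
  Node 1: (V_1 - 10)/91 + (V_1 - V_2)/2400 + (V_1 - V_4)/750 = 0
  Node 2: (V_2 - V_1)/2400 + (V_2 - V_5)/51000 = 0
  Node 3: (V_3 - V_4)/8200 + (V_3 - 10)/18 + (V_3 - V_6)/20000 = 0
  Node 4: (V_4 - V_3)/8200 + (V_4 - V_5)/180 + (V_4 - V_1)/750 + (V_4 - V_7)/1.6 = 0
  Node 5: (V_5 - V_4)/180 + (V_5 - V_2)/51000 + (V_5 - 0)/68 = 0
  Node 6: (V_6 - V_7)/3000 + (V_6 - V_3)/20000 = 0
  Node 7: (V_7 - V_6)/3000 + (V_7 - 0)/680 + (V_7 - V_4)/1.6 = 0
Collecting terms (coefficients in siemens):
  0.01274·V_1 - 0.0004167·V_2 - 0.001333·V_4 = 0.1099
  0.0004363·V_2 - 0.0004167·V_1 - 0.00001961·V_5 = 0
  0.05573·V_3 - 0.000122·V_4 - 0.00005·V_6 = 0.5556
  0.632·V_4 - 0.001333·V_1 - 0.000122·V_3 - 0.005556·V_5 - 0.625·V_7 = 0
  0.02028·V_5 - 0.00001961·V_2 - 0.005556·V_4 = 0
  0.0003833·V_6 - 0.00005·V_3 - 0.0003333·V_7 = 0
  0.6268·V_7 - 0.625·V_4 - 0.0003333·V_6 = 0
Solving these 7 simultaneous equations (Gaussian elimination) gives:
  V_1 = 9.119 V, V_2 = 8.734 V, V_3 = 9.976 V, V_4 = 1.979 V
  V_5 = 0.5507 V, V_6 = 3.019 V, V_7 = 1.975 V
I_R1 = (V_0 - V_1)/R1 = (10 - 9.119)/91 = 0.00968 A
|I_R1| = 0.00968 A

Final answer: |I_R1| = 0.00968 A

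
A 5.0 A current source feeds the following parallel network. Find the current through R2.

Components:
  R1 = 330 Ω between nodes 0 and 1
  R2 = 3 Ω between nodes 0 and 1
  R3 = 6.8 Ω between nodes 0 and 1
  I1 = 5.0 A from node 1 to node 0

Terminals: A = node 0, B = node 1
All resistors sit directly between nodes 0 and 1, so they are in parallel and share one voltage V; the full source current 5 A splits among them.
1/R_par = 1/330 + 1/3 + 1/6.8 = 0.4834 S  =>  R_par = 2.069 Ω
V = I × R_par = 5 × 2.069 = 10.34 V
I_R2 = V/R2 = 10.34/3 = 3.448 A

Final answer: 3.448 A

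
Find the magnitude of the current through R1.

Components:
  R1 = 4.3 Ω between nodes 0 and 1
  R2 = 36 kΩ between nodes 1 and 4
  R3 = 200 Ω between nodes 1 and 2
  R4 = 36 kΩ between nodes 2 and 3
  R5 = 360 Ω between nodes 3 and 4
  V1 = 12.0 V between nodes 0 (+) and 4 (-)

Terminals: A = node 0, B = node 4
Nodal analysis, taking node 4 as the 0 V reference.
Source V1 fixes V_0 = 12 V.
KCL at each unknown node (sum of currents leaving = 0; resistances in Ω):
  Node 1: (V_1 - 12)/4.3 + (V_1 - 0)/36000 + (V_1 - V_2)/200 = 0
  Node 2: (V_2 - V_1)/200 + (V_2 - V_3)/36000 = 0
  Node 3: (V_3 - V_2)/36000 + (V_3 - 0)/360 = 0
Collecting terms (coefficients in siemens):
  0.2376·V_1 - 0.005·V_2 = 2.791
  0.005028·V_2 - 0.005·V_1 - 0.00002778·V_3 = 0
  0.002806·V_3 - 0.00002778·V_2 = 0
Solving these 3 simultaneous equations (Gaussian elimination) gives:
  V_1 = 12 V, V_2 = 11.93 V, V_3 = 0.1181 V
I_R1 = (V_0 - V_1)/R1 = (12 - 12)/4.3 = 0.0006614 A
|I_R1| = 0.0006614 A

Final answer: |I_R1| = 0.0006614 A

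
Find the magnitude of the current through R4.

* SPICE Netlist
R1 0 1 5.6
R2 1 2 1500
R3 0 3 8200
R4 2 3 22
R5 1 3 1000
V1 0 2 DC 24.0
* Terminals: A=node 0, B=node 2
Nodal analysis, taking node 2 as the 0 V reference.
Source V1 fixes V_0 = 24 V.
KCL at each unknown node (sum of currents leaving = 0; resistances in Ω):
  Node 1: (V_1 - 24)/5.6 + (V_1 - 0)/1500 + (V_1 - V_3)/1000 = 0
  Node 3: (V_3 - 24)/8200 + (V_3 - 0)/22 + (V_3 - V_1)/1000 = 0
Collecting terms (coefficients in siemens):
  0.1802·V_1 - 0.001·V_3 = 4.286
  0.04658·V_3 - 0.001·V_1 = 0.002927
Determinant D = (0.1802)(0.04658) - (-0.001)(-0.001) = 0.008394
V_1 = [(4.286)(0.04658) - (-0.001)(0.002927)]/D = 23.78 V
V_3 = [(0.1802)(0.002927) - (4.286)(-0.001)]/D = 0.5734 V
I_R4 = (V_2 - V_3)/R4 = (0 - 0.5734)/22 = -0.02606 A
|I_R4| = 0.02606 A

Final answer: |I_R4| = 0.02606 A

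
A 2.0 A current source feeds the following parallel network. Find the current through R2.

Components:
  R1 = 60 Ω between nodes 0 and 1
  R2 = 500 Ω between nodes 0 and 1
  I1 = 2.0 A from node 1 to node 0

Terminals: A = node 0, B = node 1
All resistors sit directly between nodes 0 and 1, so they are in parallel and share one voltage V; the full source current 2 A splits among them.
1/R_par = 1/60 + 1/500 = 0.01867 S  =>  R_par = 53.57 Ω
V = I × R_par = 2 × 53.57 = 107.1 V
I_R2 = V/R2 = 107.1/500 = 0.2143 A

Final answer: 0.2143 A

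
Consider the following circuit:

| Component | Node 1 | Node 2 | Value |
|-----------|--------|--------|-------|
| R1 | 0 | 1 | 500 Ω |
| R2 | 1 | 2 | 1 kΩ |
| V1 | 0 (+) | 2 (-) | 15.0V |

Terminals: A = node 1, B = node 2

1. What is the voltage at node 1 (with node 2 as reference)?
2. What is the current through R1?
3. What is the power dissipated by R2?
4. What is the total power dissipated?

Nodal analysis, taking node 2 as the 0 V reference.
Source V1 fixes V_0 = 15 V.
KCL at each unknown node (sum of currents leaving = 0; resistances in Ω):
  Node 1: (V_1 - 15)/500 + (V_1 - 0)/1000 = 0
Collecting terms: 0.003 × V_1 = 0.03  =>  V_1 = 10 V
Part 1:
  Read off the nodal solution: V_1 = 10 V
Part 2:
  I_R1 = (V_0 - V_1)/R1 = (15 - 10)/500 = 0.01 A
  Magnitude: I_R1 = 0.01 A
Part 3:
  I_R2 = (V_1 - V_2)/R2 = (10 - 0)/1000 = 0.01 A
  P_R2 = I_R2² × R2 = (0.01)² × 1000 = 0.1 W
Part 4:
  Power in each resistor, P = (ΔV)²/R:
    P_R1 = (15 - 10)²/500 = 0.05 W
    P_R2 = (10 - 0)²/1000 = 0.1 W
  P_total = P_R1 + P_R2 = 0.15 W

Final answers:
1. V_1 = 10 V
2. I_R1 = 0.01 A
3. P_R2 = 0.1 W
4. P_total = 0.15 W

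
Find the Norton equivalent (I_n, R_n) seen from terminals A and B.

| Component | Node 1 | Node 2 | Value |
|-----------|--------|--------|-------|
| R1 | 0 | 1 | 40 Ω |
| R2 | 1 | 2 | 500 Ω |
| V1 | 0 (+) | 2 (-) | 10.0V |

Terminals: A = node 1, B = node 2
Find the Thévenin equivalent first; then I_n = V_th/R_th and R_n = R_th.
Step 1 — V_th is the open-circuit voltage V_A - V_B (nothing connected across the terminals).
Nodal analysis, taking node 2 as the 0 V reference.
Source V1 fixes V_0 = 10 V.
KCL at each unknown node (sum of currents leaving = 0; resistances in Ω):
  Node 1: (V_1 - 10)/40 + (V_1 - 0)/500 = 0
Collecting terms: 0.027 × V_1 = 0.25  =>  V_1 = 9.259 V
V_th = V_1 - V_2 = 9.259 - 0 = 9.259 V
Step 2 — R_th: zero the source — replace V1 by a short circuit (node 2 merges into node 0) — and find the resistance seen between A (node 1) and B (node 0).
Reduce the network between node 1 (A) and node 0 (B) by series/parallel combination:
  Rp1 = R1 ‖ R2 (parallel, both between nodes 0 and 1) = 1/(1/40 + 1/500) = 37.04 Ω
R_th = 37.04 Ω
I_n = V_th/R_th = 9.259/37.04 = 0.25 A, and R_n = R_th = 37.04 Ω

Final answer: I_n = 0.25 A, R_n = 37.04 Ω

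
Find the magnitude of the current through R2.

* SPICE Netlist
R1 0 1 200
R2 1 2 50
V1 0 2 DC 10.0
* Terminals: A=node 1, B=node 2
Nodal analysis, taking node 2 as the 0 V reference.
Source V1 fixes V_0 = 10 V.
KCL at each unknown node (sum of currents leaving = 0; resistances in Ω):
  Node 1: (V_1 - 10)/200 + (V_1 - 0)/50 = 0
Collecting terms: 0.025 × V_1 = 0.05  =>  V_1 = 2 V
I_R2 = (V_1 - V_2)/R2 = (2 - 0)/50 = 0.04 A
|I_R2| = 0.04 A

Final answer: |I_R2| = 0.04 A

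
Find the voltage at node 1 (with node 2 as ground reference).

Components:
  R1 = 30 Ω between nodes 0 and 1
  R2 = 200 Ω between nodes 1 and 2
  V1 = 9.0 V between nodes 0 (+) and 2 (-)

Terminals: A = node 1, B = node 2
Nodal analysis, taking node 2 as the 0 V reference.
Source V1 fixes V_0 = 9 V.
KCL at each unknown node (sum of currents leaving = 0; resistances in Ω):
  Node 1: (V_1 - 9)/30 + (V_1 - 0)/200 = 0
Collecting terms: 0.03833 × V_1 = 0.3  =>  V_1 = 7.826 V
The requested potential is V_1 = 7.826 V.

Final answer: V_1 = 7.826 V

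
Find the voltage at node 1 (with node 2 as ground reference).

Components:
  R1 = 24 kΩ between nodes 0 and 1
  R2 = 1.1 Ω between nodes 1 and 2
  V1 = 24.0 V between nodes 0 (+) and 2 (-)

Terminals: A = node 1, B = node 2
Nodal analysis, taking node 2 as the 0 V reference.
Source V1 fixes V_0 = 24 V.
KCL at each unknown node (sum of currents leaving = 0; resistances in Ω):
  Node 1: (V_1 - 24)/24000 + (V_1 - 0)/1.1 = 0
Collecting terms: 0.9091 × V_1 = 0.001  =>  V_1 = 0.0011 V
The requested potential is V_1 = 0.0011 V.

Final answer: V_1 = 0.0011 V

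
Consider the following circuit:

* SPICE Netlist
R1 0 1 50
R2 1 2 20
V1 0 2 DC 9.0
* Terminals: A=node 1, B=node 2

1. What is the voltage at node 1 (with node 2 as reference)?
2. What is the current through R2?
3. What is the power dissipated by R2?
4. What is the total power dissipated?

Nodal analysis, taking node 2 as the 0 V reference.
Source V1 fixes V_0 = 9 V.
KCL at each unknown node (sum of currents leaving = 0; resistances in Ω):
  Node 1: (V_1 - 9)/50 + (V_1 - 0)/20 = 0
Collecting terms: 0.07 × V_1 = 0.18  =>  V_1 = 2.571 V
Part 1:
  Read off the nodal solution: V_1 = 2.571 V
Part 2:
  I_R2 = (V_1 - V_2)/R2 = (2.571 - 0)/20 = 0.1286 A
  Magnitude: I_R2 = 0.1286 A
Part 3:
  I_R2 = (V_1 - V_2)/R2 = (2.571 - 0)/20 = 0.1286 A
  P_R2 = I_R2² × R2 = (0.1286)² × 20 = 0.3306 W
Part 4:
  Power in each resistor, P = (ΔV)²/R:
    P_R1 = (9 - 2.571)²/50 = 0.8265 W
    P_R2 = (2.571 - 0)²/20 = 0.3306 W
  P_total = P_R1 + P_R2 = 1.157 W

Final answers:
1. V_1 = 2.571 V
2. I_R2 = 0.1286 A
3. P_R2 = 0.3306 W
4. P_total = 1.157 W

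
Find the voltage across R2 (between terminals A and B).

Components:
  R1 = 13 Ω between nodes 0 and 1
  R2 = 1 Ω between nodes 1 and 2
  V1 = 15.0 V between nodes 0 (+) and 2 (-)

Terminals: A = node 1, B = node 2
R1 and R2 are in series across V1 (node 0 → node 1 → node 2), and the output A–B is taken across R2, so this is a voltage divider.
Series current: I = V1/(R1 + R2) = 15/(13 + 1) = 15/14 = 1.071 A
V_R2 = I × R2 = V1 × R2/(R1 + R2) = 15 × 1/14 = 1.071 V

Final answer: 1.071 V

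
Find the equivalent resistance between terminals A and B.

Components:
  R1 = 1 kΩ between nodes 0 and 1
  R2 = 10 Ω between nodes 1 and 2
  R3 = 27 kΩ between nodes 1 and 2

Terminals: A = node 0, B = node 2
Reduce the network between node 0 (A) and node 2 (B) by series/parallel combination:
  Rp1 = R2 ‖ R3 (parallel, both between nodes 1 and 2) = 1/(1/10 + 1/27000) = 9.996 Ω
  Rs1 = R1 + Rp1 (series, joined only at node 1) = 1000 + 9.996 = 1010 Ω
R_eq = 1.01 kΩ

Final answer: 1.01 kΩ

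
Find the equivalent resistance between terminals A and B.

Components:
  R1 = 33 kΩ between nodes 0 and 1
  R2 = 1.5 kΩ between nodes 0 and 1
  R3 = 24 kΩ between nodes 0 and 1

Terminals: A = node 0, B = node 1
Reduce the network between node 0 (A) and node 1 (B) by series/parallel combination:
  Rp1 = R1 ‖ R2 ‖ R3 (parallel, all between nodes 0 and 1) = 1/(1/33000 + 1/1500 + 1/24000) = 1354 Ω
R_eq = 1.354 kΩ

Final answer: 1.354 kΩ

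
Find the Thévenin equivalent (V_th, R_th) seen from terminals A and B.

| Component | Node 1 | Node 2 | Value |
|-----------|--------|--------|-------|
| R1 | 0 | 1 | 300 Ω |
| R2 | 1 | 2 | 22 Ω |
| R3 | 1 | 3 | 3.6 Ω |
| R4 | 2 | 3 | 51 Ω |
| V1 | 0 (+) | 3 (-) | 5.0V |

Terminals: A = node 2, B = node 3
Step 1 — V_th is the open-circuit voltage V_A - V_B (nothing connected across the terminals).
Nodal analysis, taking node 3 as the 0 V reference.
Source V1 fixes V_0 = 5 V.
KCL at each unknown node (sum of currents leaving = 0; resistances in Ω):
  Node 1: (V_1 - 5)/300 + (V_1 - V_2)/22 + (V_1 - 0)/3.6 = 0
  Node 2: (V_2 - V_1)/22 + (V_2 - 0)/51 = 0
Collecting terms (coefficients in siemens):
  0.3266·V_1 - 0.04545·V_2 = 0.01667
  0.06506·V_2 - 0.04545·V_1 = 0
Determinant D = (0.3266)(0.06506) - (-0.04545)(-0.04545) = 0.01918
V_1 = [(0.01667)(0.06506) - (-0.04545)(0)]/D = 0.05653 V
V_2 = [(0.3266)(0) - (0.01667)(-0.04545)]/D = 0.0395 V
V_th = V_2 - V_3 = 0.0395 - 0 = 0.0395 V
Step 2 — R_th: zero the source — replace V1 by a short circuit (node 3 merges into node 0) — and find the resistance seen between A (node 2) and B (node 0).
Reduce the network between node 2 (A) and node 0 (B) by series/parallel combination:
  Rp1 = R1 ‖ R3 (parallel, both between nodes 0 and 1) = 1/(1/300 + 1/3.6) = 3.557 Ω
  Rs1 = R2 + Rp1 (series, joined only at node 1) = 22 + 3.557 = 25.56 Ω
  Rp2 = R4 ‖ Rs1 (parallel, both between nodes 0 and 2) = 1/(1/51 + 1/25.56) = 17.03 Ω
R_th = 17.03 Ω

Final answer: V_th = 0.0395 V, R_th = 17.03 Ω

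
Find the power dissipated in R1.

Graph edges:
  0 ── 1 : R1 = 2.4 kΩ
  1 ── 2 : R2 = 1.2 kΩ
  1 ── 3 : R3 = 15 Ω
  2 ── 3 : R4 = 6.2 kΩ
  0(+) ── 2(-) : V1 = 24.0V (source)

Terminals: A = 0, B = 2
Nodal analysis, taking node 2 as the 0 V reference.
Source V1 fixes V_0 = 24 V.
KCL at each unknown node (sum of currents leaving = 0; resistances in Ω):
  Node 1: (V_1 - 24)/2400 + (V_1 - 0)/1200 + (V_1 - V_3)/15 = 0
  Node 3: (V_3 - V_1)/15 + (V_3 - 0)/6200 = 0
Collecting terms (coefficients in siemens):
  0.06792·V_1 - 0.06667·V_3 = 0.01
  0.06683·V_3 - 0.06667·V_1 = 0
Determinant D = (0.06792)(0.06683) - (-0.06667)(-0.06667) = 0.00009429
V_1 = [(0.01)(0.06683) - (-0.06667)(0)]/D = 7.088 V
V_3 = [(0.06792)(0) - (0.01)(-0.06667)]/D = 7.071 V
I_R1 = (V_0 - V_1)/R1 = (24 - 7.088)/2400 = 0.007047 A
P_R1 = I_R1² × R1 = (0.007047)² × 2400 = 0.1192 W

Final answer: 0.1192 W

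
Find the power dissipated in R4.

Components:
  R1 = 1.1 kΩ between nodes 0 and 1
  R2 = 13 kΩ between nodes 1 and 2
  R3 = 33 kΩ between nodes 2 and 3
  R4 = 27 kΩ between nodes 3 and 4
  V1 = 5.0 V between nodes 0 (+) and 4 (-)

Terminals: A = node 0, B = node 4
Nodal analysis, taking node 4 as the 0 V reference.
Source V1 fixes V_0 = 5 V.
KCL at each unknown node (sum of currents leaving = 0; resistances in Ω):
  Node 1: (V_1 - 5)/1100 + (V_1 - V_2)/13000 = 0
  Node 2: (V_2 - V_1)/13000 + (V_2 - V_3)/33000 = 0
  Node 3: (V_3 - V_2)/33000 + (V_3 - 0)/27000 = 0
Collecting terms (coefficients in siemens):
  0.000986·V_1 - 0.00007692·V_2 = 0.004545
  0.0001072·V_2 - 0.00007692·V_1 - 0.0000303·V_3 = 0
  0.00006734·V_3 - 0.0000303·V_2 = 0
Solving these 3 simultaneous equations (Gaussian elimination) gives:
  V_1 = 4.926 V, V_2 = 4.049 V, V_3 = 1.822 V
I_R4 = (V_3 - V_4)/R4 = (1.822 - 0)/27000 = 0.00006748 A
P_R4 = I_R4² × R4 = (0.00006748)² × 27000 = 0.0001229 W

Final answer: 0.0001229 W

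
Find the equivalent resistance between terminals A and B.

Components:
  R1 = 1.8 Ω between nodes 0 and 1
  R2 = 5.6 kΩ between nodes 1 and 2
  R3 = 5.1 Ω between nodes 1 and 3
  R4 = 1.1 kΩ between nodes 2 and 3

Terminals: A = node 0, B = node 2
Reduce the network between node 0 (A) and node 2 (B) by series/parallel combination:
  Rs1 = R3 + R4 (series, joined only at node 3) = 5.1 + 1100 = 1105 Ω
  Rp1 = R2 ‖ Rs1 (parallel, both between nodes 1 and 2) = 1/(1/5600 + 1/1105) = 923 Ω
  Rs2 = R1 + Rp1 (series, joined only at node 1) = 1.8 + 923 = 924.8 Ω
R_eq = 924.8 Ω

Final answer: 924.8 Ω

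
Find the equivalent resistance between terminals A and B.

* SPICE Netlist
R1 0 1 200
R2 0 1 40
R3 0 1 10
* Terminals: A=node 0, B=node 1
Reduce the network between node 0 (A) and node 1 (B) by series/parallel combination:
  Rp1 = R1 ‖ R2 ‖ R3 (parallel, all between nodes 0 and 1) = 1/(1/200 + 1/40 + 1/10) = 7.692 Ω
R_eq = 7.692 Ω

Final answer: 7.692 Ω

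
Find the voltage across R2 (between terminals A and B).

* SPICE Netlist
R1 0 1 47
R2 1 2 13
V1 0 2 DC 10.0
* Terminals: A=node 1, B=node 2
R1 and R2 are in series across V1 (node 0 → node 1 → node 2), and the output A–B is taken across R2, so this is a voltage divider.
Series current: I = V1/(R1 + R2) = 10/(47 + 13) = 10/60 = 0.1667 A
V_R2 = I × R2 = V1 × R2/(R1 + R2) = 10 × 13/60 = 2.167 V

Final answer: 2.167 V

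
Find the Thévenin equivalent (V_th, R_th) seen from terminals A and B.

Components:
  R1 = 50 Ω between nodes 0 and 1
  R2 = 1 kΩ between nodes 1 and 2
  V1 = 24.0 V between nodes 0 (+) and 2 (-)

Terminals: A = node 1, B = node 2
Step 1 — V_th is the open-circuit voltage V_A - V_B (nothing connected across the terminals).
Nodal analysis, taking node 2 as the 0 V reference.
Source V1 fixes V_0 = 24 V.
KCL at each unknown node (sum of currents leaving = 0; resistances in Ω):
  Node 1: (V_1 - 24)/50 + (V_1 - 0)/1000 = 0
Collecting terms: 0.021 × V_1 = 0.48  =>  V_1 = 22.86 V
V_th = V_1 - V_2 = 22.86 - 0 = 22.86 V
Step 2 — R_th: zero the source — replace V1 by a short circuit (node 2 merges into node 0) — and find the resistance seen between A (node 1) and B (node 0).
Reduce the network between node 1 (A) and node 0 (B) by series/parallel combination:
  Rp1 = R1 ‖ R2 (parallel, both between nodes 0 and 1) = 1/(1/50 + 1/1000) = 47.62 Ω
R_th = 47.62 Ω

Final answer: V_th = 22.86 V, R_th = 47.62 Ω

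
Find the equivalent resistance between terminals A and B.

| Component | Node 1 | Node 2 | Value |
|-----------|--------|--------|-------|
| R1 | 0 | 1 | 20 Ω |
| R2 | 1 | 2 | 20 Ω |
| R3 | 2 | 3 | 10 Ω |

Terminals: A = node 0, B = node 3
Reduce the network between node 0 (A) and node 3 (B) by series/parallel combination:
  Rs1 = R1 + R2 (series, joined only at node 1) = 20 + 20 = 40 Ω
  Rs2 = R3 + Rs1 (series, joined only at node 2) = 10 + 40 = 50 Ω
R_eq = 50 Ω

Final answer: 50 Ω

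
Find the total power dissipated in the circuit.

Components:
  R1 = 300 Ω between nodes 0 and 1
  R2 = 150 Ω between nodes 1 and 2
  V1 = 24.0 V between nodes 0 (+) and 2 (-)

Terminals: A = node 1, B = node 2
Nodal analysis, taking node 2 as the 0 V reference.
Source V1 fixes V_0 = 24 V.
KCL at each unknown node (sum of currents leaving = 0; resistances in Ω):
  Node 1: (V_1 - 24)/300 + (V_1 - 0)/150 = 0
Collecting terms: 0.01 × V_1 = 0.08  =>  V_1 = 8 V
Power in each resistor, P = (ΔV)²/R:
  P_R1 = (24 - 8)²/300 = 0.8533 W
  P_R2 = (8 - 0)²/150 = 0.4267 W
P_total = P_R1 + P_R2 = 1.28 W

Final answer: 1.28 W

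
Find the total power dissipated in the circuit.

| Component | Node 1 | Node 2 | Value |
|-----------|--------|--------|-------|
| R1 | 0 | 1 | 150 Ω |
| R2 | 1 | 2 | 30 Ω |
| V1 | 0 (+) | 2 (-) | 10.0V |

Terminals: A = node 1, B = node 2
Nodal analysis, taking node 2 as the 0 V reference.
Source V1 fixes V_0 = 10 V.
KCL at each unknown node (sum of currents leaving = 0; resistances in Ω):
  Node 1: (V_1 - 10)/150 + (V_1 - 0)/30 = 0
Collecting terms: 0.04 × V_1 = 0.06667  =>  V_1 = 1.667 V
Power in each resistor, P = (ΔV)²/R:
  P_R1 = (10 - 1.667)²/150 = 0.463 W
  P_R2 = (1.667 - 0)²/30 = 0.09259 W
P_total = P_R1 + P_R2 = 0.5556 W

Final answer: 0.5556 W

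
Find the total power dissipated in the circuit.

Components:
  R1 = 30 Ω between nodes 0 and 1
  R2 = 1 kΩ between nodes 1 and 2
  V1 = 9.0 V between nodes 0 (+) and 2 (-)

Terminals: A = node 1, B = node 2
Nodal analysis, taking node 2 as the 0 V reference.
Source V1 fixes V_0 = 9 V.
KCL at each unknown node (sum of currents leaving = 0; resistances in Ω):
  Node 1: (V_1 - 9)/30 + (V_1 - 0)/1000 = 0
Collecting terms: 0.03433 × V_1 = 0.3  =>  V_1 = 8.738 V
Power in each resistor, P = (ΔV)²/R:
  P_R1 = (9 - 8.738)²/30 = 0.002291 W
  P_R2 = (8.738 - 0)²/1000 = 0.07635 W
P_total = P_R1 + P_R2 = 0.07864 W

Final answer: 0.07864 W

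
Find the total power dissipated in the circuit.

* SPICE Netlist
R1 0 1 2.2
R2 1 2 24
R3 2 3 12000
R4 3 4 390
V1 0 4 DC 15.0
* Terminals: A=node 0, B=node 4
Nodal analysis, taking node 4 as the 0 V reference.
Source V1 fixes V_0 = 15 V.
KCL at each unknown node (sum of currents leaving = 0; resistances in Ω):
  Node 1: (V_1 - 15)/2.2 + (V_1 - V_2)/24 = 0
  Node 2: (V_2 - V_1)/24 + (V_2 - V_3)/12000 = 0
  Node 3: (V_3 - V_2)/12000 + (V_3 - 0)/390 = 0
Collecting terms (coefficients in siemens):
  0.4962·V_1 - 0.04167·V_2 = 6.818
  0.04175·V_2 - 0.04167·V_1 - 0.00008333·V_3 = 0
  0.002647·V_3 - 0.00008333·V_2 = 0
Solving these 3 simultaneous equations (Gaussian elimination) gives:
  V_1 = 15 V, V_2 = 14.97 V, V_3 = 0.4712 V
Power in each resistor, P = (ΔV)²/R:
  P_R1 = (15 - 15)²/2.2 = 0.000003211 W
  P_R2 = (15 - 14.97)²/24 = 0.00003503 W
  P_R3 = (14.97 - 0.4712)²/12000 = 0.01751 W
  P_R4 = (0.4712 - 0)²/390 = 0.0005692 W
P_total = P_R1 + P_R2 + P_R3 + P_R4 = 0.01812 W

Final answer: 0.01812 W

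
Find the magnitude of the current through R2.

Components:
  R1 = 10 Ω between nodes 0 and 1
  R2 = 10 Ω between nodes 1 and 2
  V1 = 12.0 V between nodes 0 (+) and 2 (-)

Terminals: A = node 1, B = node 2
Nodal analysis, taking node 2 as the 0 V reference.
Source V1 fixes V_0 = 12 V.
KCL at each unknown node (sum of currents leaving = 0; resistances in Ω):
  Node 1: (V_1 - 12)/10 + (V_1 - 0)/10 = 0
Collecting terms: 0.2 × V_1 = 1.2  =>  V_1 = 6 V
I_R2 = (V_1 - V_2)/R2 = (6 - 0)/10 = 0.6 A
|I_R2| = 0.6 A

Final answer: |I_R2| = 0.6 A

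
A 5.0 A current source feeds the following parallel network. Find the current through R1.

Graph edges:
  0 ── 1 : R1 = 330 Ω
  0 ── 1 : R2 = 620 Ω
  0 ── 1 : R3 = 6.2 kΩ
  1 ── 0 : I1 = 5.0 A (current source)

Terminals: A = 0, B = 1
All resistors sit directly between nodes 0 and 1, so they are in parallel and share one voltage V; the full source current 5 A splits among them.
1/R_par = 1/330 + 1/620 + 1/6200 = 0.004804 S  =>  R_par = 208.1 Ω
V = I × R_par = 5 × 208.1 = 1041 V
I_R1 = V/R1 = 1041/330 = 3.154 A

Final answer: 3.154 A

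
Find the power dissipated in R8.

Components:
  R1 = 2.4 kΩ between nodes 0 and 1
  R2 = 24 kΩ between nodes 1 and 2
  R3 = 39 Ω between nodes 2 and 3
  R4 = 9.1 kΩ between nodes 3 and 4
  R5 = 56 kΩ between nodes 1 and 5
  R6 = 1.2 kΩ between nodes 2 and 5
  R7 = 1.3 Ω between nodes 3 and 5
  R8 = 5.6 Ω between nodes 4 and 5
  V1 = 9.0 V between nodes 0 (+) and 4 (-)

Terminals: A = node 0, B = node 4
Nodal analysis, taking node 4 as the 0 V reference.
Source V1 fixes V_0 = 9 V.
KCL at each unknown node (sum of currents leaving = 0; resistances in Ω):
  Node 1: (V_1 - 9)/2400 + (V_1 - V_2)/24000 + (V_1 - V_5)/56000 = 0
  Node 2: (V_2 - V_1)/24000 + (V_2 - V_3)/39 + (V_2 - V_5)/1200 = 0
  Node 3: (V_3 - V_2)/39 + (V_3 - 0)/9100 + (V_3 - V_5)/1.3 = 0
  Node 5: (V_5 - V_1)/56000 + (V_5 - V_2)/1200 + (V_5 - V_3)/1.3 + (V_5 - 0)/5.6 = 0
Collecting terms (coefficients in siemens):
  0.0004762·V_1 - 0.00004167·V_2 - 0.00001786·V_5 = 0.00375
  0.02652·V_2 - 0.00004167·V_1 - 0.02564·V_3 - 0.0008333·V_5 = 0
  0.795·V_3 - 0.02564·V_2 - 0.7692·V_5 = 0
  0.9487·V_5 - 0.00001786·V_1 - 0.0008333·V_2 - 0.7692·V_3 = 0
Solving these 4 simultaneous equations (Gaussian elimination) gives:
  V_1 = 7.876 V, V_2 = 0.01539 V, V_3 = 0.003031 V, V_5 = 0.00262 V
I_R8 = (V_4 - V_5)/R8 = (0 - 0.00262)/5.6 = -0.0004678 A
P_R8 = I_R8² × R8 = (-0.0004678)² × 5.6 = 0.000001226 W

Final answer: 1.226e-06 W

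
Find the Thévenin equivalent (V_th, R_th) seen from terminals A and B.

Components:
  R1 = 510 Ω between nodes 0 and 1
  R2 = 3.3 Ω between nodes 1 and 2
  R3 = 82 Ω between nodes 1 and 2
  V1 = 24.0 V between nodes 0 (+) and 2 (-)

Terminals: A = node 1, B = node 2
Step 1 — V_th is the open-circuit voltage V_A - V_B (nothing connected across the terminals).
Nodal analysis, taking node 2 as the 0 V reference.
Source V1 fixes V_0 = 24 V.
KCL at each unknown node (sum of currents leaving = 0; resistances in Ω):
  Node 1: (V_1 - 24)/510 + (V_1 - 0)/3.3 + (V_1 - 0)/82 = 0
Collecting terms: 0.3172 × V_1 = 0.04706  =>  V_1 = 0.1484 V
V_th = V_1 - V_2 = 0.1484 - 0 = 0.1484 V
Step 2 — R_th: zero the source — replace V1 by a short circuit (node 2 merges into node 0) — and find the resistance seen between A (node 1) and B (node 0).
Reduce the network between node 1 (A) and node 0 (B) by series/parallel combination:
  Rp1 = R1 ‖ R2 ‖ R3 (parallel, all between nodes 0 and 1) = 1/(1/510 + 1/3.3 + 1/82) = 3.153 Ω
R_th = 3.153 Ω

Final answer: V_th = 0.1484 V, R_th = 3.153 Ω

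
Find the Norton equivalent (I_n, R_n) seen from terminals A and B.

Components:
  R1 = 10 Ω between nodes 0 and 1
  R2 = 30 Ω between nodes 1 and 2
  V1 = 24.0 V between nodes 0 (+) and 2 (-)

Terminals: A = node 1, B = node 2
Find the Thévenin equivalent first; then I_n = V_th/R_th and R_n = R_th.
Step 1 — V_th is the open-circuit voltage V_A - V_B (nothing connected across the terminals).
Nodal analysis, taking node 2 as the 0 V reference.
Source V1 fixes V_0 = 24 V.
KCL at each unknown node (sum of currents leaving = 0; resistances in Ω):
  Node 1: (V_1 - 24)/10 + (V_1 - 0)/30 = 0
Collecting terms: 0.1333 × V_1 = 2.4  =>  V_1 = 18 V
V_th = V_1 - V_2 = 18 - 0 = 18 V
Step 2 — R_th: zero the source — replace V1 by a short circuit (node 2 merges into node 0) — and find the resistance seen between A (node 1) and B (node 0).
Reduce the network between node 1 (A) and node 0 (B) by series/parallel combination:
  Rp1 = R1 ‖ R2 (parallel, both between nodes 0 and 1) = 1/(1/10 + 1/30) = 7.5 Ω
R_th = 7.5 Ω
I_n = V_th/R_th = 18/7.5 = 2.4 A, and R_n = R_th = 7.5 Ω

Final answer: I_n = 2.4 A, R_n = 7.5 Ω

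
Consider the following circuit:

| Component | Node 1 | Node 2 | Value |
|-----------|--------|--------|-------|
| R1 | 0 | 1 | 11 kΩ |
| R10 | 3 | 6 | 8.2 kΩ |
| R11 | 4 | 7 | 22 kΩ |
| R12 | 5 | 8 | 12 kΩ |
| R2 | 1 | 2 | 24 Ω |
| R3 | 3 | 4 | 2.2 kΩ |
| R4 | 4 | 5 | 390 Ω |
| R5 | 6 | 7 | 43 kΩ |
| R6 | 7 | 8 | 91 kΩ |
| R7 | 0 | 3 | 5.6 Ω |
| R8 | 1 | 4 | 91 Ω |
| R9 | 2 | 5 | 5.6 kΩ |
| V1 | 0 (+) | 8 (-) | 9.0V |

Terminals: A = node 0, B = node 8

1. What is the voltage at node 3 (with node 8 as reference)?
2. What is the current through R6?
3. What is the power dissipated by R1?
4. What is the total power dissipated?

Nodal analysis, taking node 8 as the 0 V reference.
Source V1 fixes V_0 = 9 V.
KCL at each unknown node (sum of currents leaving = 0; resistances in Ω):
  Node 1: (V_1 - 9)/11000 + (V_1 - V_2)/24 + (V_1 - V_4)/91 = 0
  Node 2: (V_2 - V_1)/24 + (V_2 - V_5)/5600 = 0
  Node 3: (V_3 - V_4)/2200 + (V_3 - 9)/5.6 + (V_3 - V_6)/8200 = 0
  Node 4: (V_4 - V_3)/2200 + (V_4 - V_5)/390 + (V_4 - V_1)/91 + (V_4 - V_7)/22000 = 0
  Node 5: (V_5 - V_4)/390 + (V_5 - V_2)/5600 + (V_5 - 0)/12000 = 0
  Node 6: (V_6 - V_7)/43000 + (V_6 - V_3)/8200 = 0
  Node 7: (V_7 - V_6)/43000 + (V_7 - 0)/91000 + (V_7 - V_4)/22000 = 0
Collecting terms (coefficients in siemens):
  0.05275·V_1 - 0.04167·V_2 - 0.01099·V_4 = 0.0008182
  0.04185·V_2 - 0.04167·V_1 - 0.0001786·V_5 = 0
  0.1791·V_3 - 0.0004545·V_4 - 0.000122·V_6 = 1.607
  0.01405·V_4 - 0.01099·V_1 - 0.0004545·V_3 - 0.002564·V_5 - 0.00004545·V_7 = 0
  0.002826·V_5 - 0.0001786·V_2 - 0.002564·V_4 = 0
  0.0001452·V_6 - 0.000122·V_3 - 0.00002326·V_7 = 0
  0.0000797·V_7 - 0.00004545·V_4 - 0.00002326·V_6 = 0
Solving these 7 simultaneous equations (Gaussian elimination) gives:
  V_1 = 7.782 V, V_2 = 7.781 V, V_3 = 8.997 V, V_4 = 7.776 V
  V_5 = 7.547 V, V_6 = 8.671 V, V_7 = 6.965 V
Part 1:
  Read off the nodal solution: V_3 = 8.997 V
Part 2:
  I_R6 = (V_7 - V_8)/R6 = (6.965 - 0)/91000 = 0.00007654 A
  Magnitude: I_R6 = 0.00007654 A
Part 3:
  I_R1 = (V_0 - V_1)/R1 = (9 - 7.782)/11000 = 0.0001107 A
  P_R1 = I_R1² × R1 = (0.0001107)² × 11000 = 0.0001349 W
Part 4:
  Power in each resistor, P = (ΔV)²/R:
    P_R1 = (9 - 7.782)²/11000 = 0.0001349 W
    P_R2 = (7.782 - 7.781)²/24 = 0.00000004198 W
    P_R3 = (8.997 - 7.776)²/2200 = 0.0006777 W
    P_R4 = (7.776 - 7.547)²/390 = 0.0001344 W
    P_R5 = (8.671 - 6.965)²/43000 = 0.00006772 W
    P_R6 = (6.965 - 0)²/91000 = 0.0005331 W
    P_R7 = (9 - 8.997)²/5.6 = 0.00000198 W
    P_R8 = (7.782 - 7.776)²/91 = 0.0000004321 W
    P_R9 = (7.781 - 7.547)²/5600 = 0.000009796 W
    P_R10 = (8.997 - 8.671)²/8200 = 0.00001291 W
    P_R11 = (7.776 - 6.965)²/22000 = 0.00002988 W
    P_R12 = (7.547 - 0)²/12000 = 0.004746 W
  P_total = P_R1 + P_R2 + P_R3 + P_R4 + P_R5 + P_R6 + P_R7 + P_R8 + P_R9 + P_R10 + P_R11 + P_R12 = 0.006349 W

Final answers:
1. V_3 = 8.997 V
2. I_R6 = 7.654e-05 A
3. P_R1 = 0.0001349 W
4. P_total = 0.006349 W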